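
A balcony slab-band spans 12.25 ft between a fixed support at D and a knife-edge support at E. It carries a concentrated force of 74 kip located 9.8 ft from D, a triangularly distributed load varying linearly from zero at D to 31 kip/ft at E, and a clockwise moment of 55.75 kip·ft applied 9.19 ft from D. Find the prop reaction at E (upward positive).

Release the roller at E. Primary structure: cantilever fixed at D.
Downward deflection at the released point E due to the loads:
  point load 74 at a = 9.8: Pa²(3L − a)/(6EI) = 31922/EI
  triangular load, peak 31 at the free end: 11w₀L⁴/(120EI) = 63991/EI
  clockwise couple 55.75 at a = 9.19: M₀a(2L − a)/(2EI) = 3922/EI
  δ_0 = 99835/EI
Tip deflection under a unit load at E: L³/(3EI) = 612.8/EI.
Compatibility at E: δ_0 − R_E·δ_{EE} = 0, so R_E = 99835/612.8 = 162.9 kip.

R_E = 162.9 kip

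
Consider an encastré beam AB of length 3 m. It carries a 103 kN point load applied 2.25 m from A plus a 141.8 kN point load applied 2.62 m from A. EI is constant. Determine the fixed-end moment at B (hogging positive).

M_B = 84.55 kN·m

Take the two fixed-end moments M_A, M_B as redundants; the released structure is the simple span AB.
Simple-span end rotations at A and B under the given loads:
  at A: point load 103 at a = 2.25: Pab(L + b)/(6LEI) = 36.21/EI
  at B: point load 103 at a = 2.25: Pab(L + a)/(6LEI) = 50.7/EI
  at A: point load 141.8 at a = 2.62: Pab(L + b)/(6LEI) = 26.51/EI
  at B: point load 141.8 at a = 2.62: Pab(L + a)/(6LEI) = 44.08/EI
  θ_A0 = 62.72/EI,  θ_B0 = 94.77/EI
Flexibility coefficients: a unit moment at one end gives L/(3EI) there and L/(6EI) at the far end, so f₁₁ = f₂₂ = 1/EI and f₁₂ = f₂₁ = 0.5/EI.
Compatibility — zero rotation at each built-in end:
  1 M_A + 0.5 M_B = 62.72
  0.5 M_A + 1 M_B = 94.77
Solving the pair gives M_A = 20.45 kN·m and M_B = 84.55 kN·m (hogging).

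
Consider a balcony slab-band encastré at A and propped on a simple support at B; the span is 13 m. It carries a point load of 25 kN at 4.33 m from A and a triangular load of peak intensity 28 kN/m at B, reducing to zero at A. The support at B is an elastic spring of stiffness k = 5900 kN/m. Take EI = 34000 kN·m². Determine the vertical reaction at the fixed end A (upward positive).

Take the reaction at B as the redundant and release it; the primary structure is a cantilever fixed at A.
Free-end deflection of the primary structure under the applied loading (downward +):
  point load 25 at a = 4.33: Pa²(3L − a)/(6EI) = 2708/EI
  triangular load, peak 28 at the free end: 11w₀L⁴/(120EI) = 73307/EI
  δ_0 = 76015/EI
Flexibility coefficient — unit upward force at B: δ_{BB} = L³/(3EI) = 732.3/EI.
With EI = 34000 kN·m²: δ_0 = 2.2357 m and δ_{BB} = 0.021539 m/kN.
Compatibility — the spring shortens by R_B/k under the reaction it provides: δ_0 − R_B·δ_{BB} = R_B/k. With 1/k = 0.000169 m/kN, R_B = δ_0 / (δ_{BB} + 1/k) = 2.2357 / (0.021539 + 0.000169) = 103 kN.
Vertical equilibrium: R_A = ΣP − R_B = 207 − 103 = 104 kN.

R_A = 104 kN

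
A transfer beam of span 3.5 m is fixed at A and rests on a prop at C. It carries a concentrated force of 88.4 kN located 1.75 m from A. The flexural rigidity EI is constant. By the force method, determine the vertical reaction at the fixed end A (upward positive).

R_A = 60.77 kN

Take the reaction at C as the redundant and release it; the primary structure is a cantilever fixed at A.
Free-end deflection of the primary structure under the applied loading (downward +):
  point load 88.4 at a = 1.75: Pa²(3L − a)/(6EI) = 394.8/EI
Flexibility coefficient — unit upward force at C: δ_{CC} = L³/(3EI) = 14.29/EI.
The prop prevents deflection at C: R_C = δ_0/δ_{CC} = 394.8/14.29 = 27.62 kN.
Vertical equilibrium: R_A = ΣP − R_C = 88.4 − 27.62 = 60.77 kN.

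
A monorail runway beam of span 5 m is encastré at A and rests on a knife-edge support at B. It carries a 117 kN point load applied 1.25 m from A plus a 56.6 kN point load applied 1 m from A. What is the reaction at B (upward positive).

R_B = 13.22 kN

Remove the prop at B; the released (primary) structure is a cantilever built in at A.
Downward deflection at the released point B due to the loads:
  point load 117 at a = 1.25: Pa²(3L − a)/(6EI) = 418.9/EI
  point load 56.6 at a = 1: Pa²(3L − a)/(6EI) = 132.1/EI
  δ_0 = 551/EI
Tip deflection under a unit load at B: L³/(3EI) = 41.67/EI.
Compatibility at B: δ_0 − R_B·δ_{BB} = 0, so R_B = 551/41.67 = 13.22 kN.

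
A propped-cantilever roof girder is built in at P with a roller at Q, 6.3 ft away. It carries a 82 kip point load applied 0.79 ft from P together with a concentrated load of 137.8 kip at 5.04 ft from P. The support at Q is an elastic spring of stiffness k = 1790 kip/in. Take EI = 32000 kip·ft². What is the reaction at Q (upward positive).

R_Q = 97.13 kip

Remove the prop at Q; the released (primary) structure is a cantilever built in at P.
Downward deflection at the released point Q due to the loads:
  point load 82 at a = 0.79: Pa²(3L − a)/(6EI) = 154.5/EI
  point load 137.8 at a = 5.04: Pa²(3L − a)/(6EI) = 8086/EI
  δ_0 = 8240/EI
Flexibility coefficient — unit upward force at Q: δ_{QQ} = L³/(3EI) = 83.35/EI.
With EI = 32000 kip·ft²: δ_0 = 0.25751 ft and δ_{QQ} = 0.002605 ft/kip.
Compatibility — the spring shortens by R_Q/k under the reaction it provides: δ_0 − R_Q·δ_{QQ} = R_Q/k. With 1/k = 1/(1790×12) ft/kip = 0.000047 ft/kip, R_Q = δ_0 / (δ_{QQ} + 1/k) = 0.25751 / (0.002605 + 0.000047) = 97.13 kip.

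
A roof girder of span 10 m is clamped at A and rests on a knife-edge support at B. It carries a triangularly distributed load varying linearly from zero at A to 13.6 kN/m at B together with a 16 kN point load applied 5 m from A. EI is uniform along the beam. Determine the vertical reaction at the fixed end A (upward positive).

Remove the prop at B; the released (primary) structure is a cantilever built in at A.
Deflection at B on the released cantilever, summing each load's contribution:
  triangular load, peak 13.6 at the free end: 11w₀L⁴/(120EI) = 12467/EI
  point load 16 at a = 5: Pa²(3L − a)/(6EI) = 1667/EI
  δ_0 = 14133/EI
Tip deflection under a unit load at B: L³/(3EI) = 333.3/EI.
Compatibility at B: δ_0 − R_B·δ_{BB} = 0, so R_B = 14133/333.3 = 42.4 kN.
Vertical equilibrium: R_A = ΣP − R_B = 84 − 42.4 = 41.6 kN.

R_A = 41.6 kN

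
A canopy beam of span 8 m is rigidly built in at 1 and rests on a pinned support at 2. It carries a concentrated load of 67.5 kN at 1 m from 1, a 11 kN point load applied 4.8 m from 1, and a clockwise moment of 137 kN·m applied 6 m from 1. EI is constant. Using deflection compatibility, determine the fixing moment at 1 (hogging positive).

M_1 = 14.5 kN·m

Release the roller at 2. Primary structure: cantilever fixed at 1.
Downward deflection at the released point 2 due to the loads:
  point load 67.5 at a = 1: Pa²(3L − a)/(6EI) = 258.8/EI
  point load 11 at a = 4.8: Pa²(3L − a)/(6EI) = 811/EI
  clockwise couple 137 at a = 6: M₀a(2L − a)/(2EI) = 4110/EI
  δ_0 = 5180/EI
Flexibility coefficient — unit upward force at 2: δ_{22} = L³/(3EI) = 170.7/EI.
The prop prevents deflection at 2: R_2 = δ_0/δ_{22} = 5180/170.7 = 30.35 kN.
Moment equilibrium about 1: M_1 = Σ(load moments about 1) − R_2·L = 257.3 − 30.35×8 = 14.5 kN·m.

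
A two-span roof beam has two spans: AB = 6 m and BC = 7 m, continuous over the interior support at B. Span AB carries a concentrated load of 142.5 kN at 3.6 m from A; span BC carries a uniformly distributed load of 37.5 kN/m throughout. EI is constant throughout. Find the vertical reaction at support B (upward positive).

Insert a hinge at B; M_B is the redundant, and each span becomes simply supported.
Discontinuity in slope at B on the released structure — sum the simple-span end rotations:
  span AB: point load 142.5 at a = 3.6: Pab(L + a)/(6LEI) = 328.3/EI
  span BC: UDL 37.5: wL³/(24EI) = 535.9/EI
  relative rotation θ_0 = (328.3 + 535.9)/EI = 864.3/EI
A unit hogging moment at B produces rotation L₁/(3EI) + L₂/(3EI) = 4.333/EI.
Slope continuity at B: θ_0 = M_B·4.333/EI, so M_B = 864.3/4.333 = 199.4 kN·m (hogging).
Span AB, ΣM about A with M_B applied at B: R_B^{AB}·6 = 513 + 199.4, so R_B^{AB} = 118.7 kN and R_A = 142.5 − 118.7 = 23.76 kN.
Span BC, ΣM about C: R_B^{BC}·7 = 918.8 + 199.4, so R_B^{BC} = 159.7 kN and R_C = 262.5 − 159.7 = 102.8 kN.
R_B = 118.7 + 159.7 = 278.5 kN.

R_B = 278.5 kN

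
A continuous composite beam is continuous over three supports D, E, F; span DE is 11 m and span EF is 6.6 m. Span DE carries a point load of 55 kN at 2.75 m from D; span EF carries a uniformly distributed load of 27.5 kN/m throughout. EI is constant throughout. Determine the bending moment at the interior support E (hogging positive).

Take M_E as the redundant. Released structure: two simple spans DE and EF with a hinge at E.
End slopes at the hinge E, treating each span as simply supported:
  span DE: point load 55 at a = 2.75: Pab(L + a)/(6LEI) = 260/EI
  span EF: UDL 27.5: wL³/(24EI) = 329.4/EI
  relative rotation θ_0 = (260 + 329.4)/EI = 589.4/EI
A unit hogging moment at E produces rotation L₁/(3EI) + L₂/(3EI) = 5.867/EI.
Compatibility: M_E·(L₁+L₂)/(3EI) = θ_0, giving M_E = 100.5 kN·m (hogging).

M_E = 100.5 kN·m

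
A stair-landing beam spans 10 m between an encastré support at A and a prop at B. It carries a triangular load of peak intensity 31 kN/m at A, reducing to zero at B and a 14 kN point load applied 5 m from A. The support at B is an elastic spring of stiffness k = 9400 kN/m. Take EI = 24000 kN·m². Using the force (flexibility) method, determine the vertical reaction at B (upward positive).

Choose R_B as the redundant. The primary structure is the cantilever fixed at A.
Primary-structure tip deflection at B by superposition:
  triangular load, peak 31 at the fixed end: w₀L⁴/(30EI) = 10333/EI
  point load 14 at a = 5: Pa²(3L − a)/(6EI) = 1458/EI
  δ_0 = 11792/EI
Tip deflection under a unit load at B: L³/(3EI) = 333.3/EI.
With EI = 24000 kN·m²: δ_0 = 0.49132 m and δ_{BB} = 0.013889 m/kN.
Compatibility — the spring shortens by R_B/k under the reaction it provides: δ_0 − R_B·δ_{BB} = R_B/k. With 1/k = 0.000106 m/kN, R_B = δ_0 / (δ_{BB} + 1/k) = 0.49132 / (0.013889 + 0.000106) = 35.11 kN.

R_B = 35.11 kN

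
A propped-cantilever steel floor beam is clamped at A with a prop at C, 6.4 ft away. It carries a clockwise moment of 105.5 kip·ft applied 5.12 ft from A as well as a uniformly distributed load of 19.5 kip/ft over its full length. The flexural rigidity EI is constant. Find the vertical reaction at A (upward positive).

R_A = 54.26 kip

Choose R_C as the redundant. The primary structure is the cantilever fixed at A.
Primary-structure tip deflection at C by superposition:
  clockwise couple 105.5 at a = 5.12: M₀a(2L − a)/(2EI) = 2074/EI
  UDL 19.5: wL⁴/(8EI) = 4089/EI
  δ_0 = 6164/EI
Flexibility coefficient — unit upward force at C: δ_{CC} = L³/(3EI) = 87.38/EI.
Compatibility at C: δ_0 − R_C·δ_{CC} = 0, so R_C = 6164/87.38 = 70.54 kip.
Vertical equilibrium: R_A = ΣP − R_C = 124.8 − 70.54 = 54.26 kip.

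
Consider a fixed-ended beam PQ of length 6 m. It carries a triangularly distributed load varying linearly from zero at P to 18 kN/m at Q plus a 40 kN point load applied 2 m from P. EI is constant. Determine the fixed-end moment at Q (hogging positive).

Release both end moments; the primary structure is a simply-supported span PQ with redundants M_P and M_Q.
Simple-span end rotations at P and Q under the given loads:
  at P: triangular load, peak 18: 7w₀L³/(360EI) = 75.6/EI
  at Q: triangular load, peak 18: w₀L³/(45EI) = 86.4/EI
  at P: point load 40 at a = 2: Pab(L + b)/(6LEI) = 88.89/EI
  at Q: point load 40 at a = 2: Pab(L + a)/(6LEI) = 71.11/EI
  θ_P0 = 164.5/EI,  θ_Q0 = 157.5/EI
Flexibility coefficients: a unit moment at one end gives L/(3EI) there and L/(6EI) at the far end, so f₁₁ = f₂₂ = 2/EI and f₁₂ = f₂₁ = 1/EI.
Compatibility — zero rotation at each built-in end:
  2 M_P + 1 M_Q = 164.5
  1 M_P + 2 M_Q = 157.5
Solving the pair gives M_P = 57.16 kN·m and M_Q = 50.18 kN·m (hogging).

M_Q = 50.18 kN·m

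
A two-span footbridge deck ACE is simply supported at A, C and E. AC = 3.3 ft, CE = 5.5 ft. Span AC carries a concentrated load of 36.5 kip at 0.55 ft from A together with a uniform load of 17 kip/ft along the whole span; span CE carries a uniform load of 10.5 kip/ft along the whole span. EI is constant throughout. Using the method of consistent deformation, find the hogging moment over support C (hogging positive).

M_C = 37.15 kip·ft

Release continuity at C by inserting a hinge; the redundant is the internal moment M_C. The primary structure is two simply-supported spans AC and CE.
Rotations at C on the released spans (each span's end-slope, ×1/EI):
  span AC: point load 36.5 at a = 0.55: Pab(L + a)/(6LEI) = 10.73/EI
  span AC: UDL 17: wL³/(24EI) = 25.46/EI
  span CE: UDL 10.5: wL³/(24EI) = 72.79/EI
  relative rotation θ_0 = (36.19 + 72.79)/EI = 109/EI
A unit hogging moment at C produces rotation L₁/(3EI) + L₂/(3EI) = 2.933/EI.
Compatibility: M_C·(L₁+L₂)/(3EI) = θ_0, giving M_C = 37.15 kip·ft (hogging).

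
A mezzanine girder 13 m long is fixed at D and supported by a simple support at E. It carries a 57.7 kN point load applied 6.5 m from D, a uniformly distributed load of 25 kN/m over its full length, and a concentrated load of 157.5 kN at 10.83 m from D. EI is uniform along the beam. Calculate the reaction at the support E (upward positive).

R_E = 258.3 kN

Take the reaction at E as the redundant and release it; the primary structure is a cantilever fixed at D.
Downward deflection at the released point E due to the loads:
  point load 57.7 at a = 6.5: Pa²(3L − a)/(6EI) = 13205/EI
  UDL 25: wL⁴/(8EI) = 89253/EI
  point load 157.5 at a = 10.83: Pa²(3L − a)/(6EI) = 86731/EI
  δ_0 = 189189/EI
Flexibility coefficient — unit upward force at E: δ_{EE} = L³/(3EI) = 732.3/EI.
The prop prevents deflection at E: R_E = δ_0/δ_{EE} = 189189/732.3 = 258.3 kN.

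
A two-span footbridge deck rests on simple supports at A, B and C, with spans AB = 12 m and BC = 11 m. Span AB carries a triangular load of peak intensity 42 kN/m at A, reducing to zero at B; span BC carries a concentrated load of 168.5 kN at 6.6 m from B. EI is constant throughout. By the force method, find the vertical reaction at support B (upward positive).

R_B = 209.4 kN

Insert a hinge at B; M_B is the redundant, and each span becomes simply supported.
Rotations at B on the released spans (each span's end-slope, ×1/EI):
  span AB: triangular load, peak 42: 7w₀L³/(360EI) = 1411/EI
  span BC: point load 168.5 at a = 6.6: Pab(L + b)/(6LEI) = 1142/EI
  relative rotation θ_0 = (1411 + 1142)/EI = 2553/EI
A unit hogging moment at B produces rotation L₁/(3EI) + L₂/(3EI) = 7.667/EI.
Slope continuity at B: θ_0 = M_B·7.667/EI, so M_B = 2553/7.667 = 333 kN·m (hogging).
Span AB, ΣM about A with M_B applied at B: R_B^{AB}·12 = 1008 + 333, so R_B^{AB} = 111.7 kN and R_A = 252 − 111.7 = 140.3 kN.
Span BC, ΣM about C: R_B^{BC}·11 = 741.4 + 333, so R_B^{BC} = 97.67 kN and R_C = 168.5 − 97.67 = 70.83 kN.
R_B = 111.7 + 97.67 = 209.4 kN.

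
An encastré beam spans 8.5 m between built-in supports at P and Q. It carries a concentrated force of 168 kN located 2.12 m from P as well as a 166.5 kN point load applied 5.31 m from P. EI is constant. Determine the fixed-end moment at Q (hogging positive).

Take the two fixed-end moments M_P, M_Q as redundants; the released structure is the simple span PQ.
Simple-span end rotations at P and Q under the given loads:
  at P: point load 168 at a = 2.12: Pab(L + b)/(6LEI) = 663/EI
  at Q: point load 168 at a = 2.12: Pab(L + a)/(6LEI) = 473.2/EI
  at P: point load 166.5 at a = 5.31: Pab(L + b)/(6LEI) = 646.5/EI
  at Q: point load 166.5 at a = 5.31: Pab(L + a)/(6LEI) = 763.7/EI
  θ_P0 = 1309/EI,  θ_Q0 = 1237/EI
Flexibility coefficients: a unit moment at one end gives L/(3EI) there and L/(6EI) at the far end, so f₁₁ = f₂₂ = 2.833/EI and f₁₂ = f₂₁ = 1.417/EI.
Compatibility — zero rotation at each built-in end:
  2.833 M_P + 1.417 M_Q = 1309
  1.417 M_P + 2.833 M_Q = 1237
Solving the pair gives M_P = 325.2 kN·m and M_Q = 274 kN·m (hogging).

M_Q = 274 kN·m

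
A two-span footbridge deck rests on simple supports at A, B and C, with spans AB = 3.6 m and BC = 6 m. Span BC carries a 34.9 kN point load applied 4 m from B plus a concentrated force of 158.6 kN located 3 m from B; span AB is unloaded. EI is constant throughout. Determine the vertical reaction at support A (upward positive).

R_A = -36.36 kN

Insert a hinge at B; M_B is the redundant, and each span becomes simply supported.
End slopes at the hinge B, treating each span as simply supported:
  span BC: point load 34.9 at a = 4: Pab(L + b)/(6LEI) = 62.04/EI
  span BC: point load 158.6 at a = 3: Pab(L + b)/(6LEI) = 356.9/EI
  relative rotation θ_0 = (0 + 418.9)/EI = 418.9/EI
A unit hogging moment at B produces rotation L₁/(3EI) + L₂/(3EI) = 3.2/EI.
Slope continuity at B: θ_0 = M_B·3.2/EI, so M_B = 418.9/3.2 = 130.9 kN·m (hogging).
Span AB, ΣM about A with M_B applied at B: R_B^{AB}·3.6 = 0 + 130.9, so R_B^{AB} = 36.36 kN and R_A = 0 − 36.36 = -36.36 kN.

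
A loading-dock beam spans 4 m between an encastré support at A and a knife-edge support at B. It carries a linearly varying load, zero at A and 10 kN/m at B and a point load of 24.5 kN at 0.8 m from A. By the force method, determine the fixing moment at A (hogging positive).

M_A = 23.45 kN·m

Choose R_B as the redundant. The primary structure is the cantilever fixed at A.
Free-end deflection of the primary structure under the applied loading (downward +):
  triangular load, peak 10 at the free end: 11w₀L⁴/(120EI) = 234.7/EI
  point load 24.5 at a = 0.8: Pa²(3L − a)/(6EI) = 29.27/EI
  δ_0 = 263.9/EI
Tip deflection under a unit load at B: L³/(3EI) = 21.33/EI.
Compatibility at B: δ_0 − R_B·δ_{BB} = 0, so R_B = 263.9/21.33 = 12.37 kN.
Moment equilibrium about A: M_A = Σ(load moments about A) − R_B·L = 72.93 − 12.37×4 = 23.45 kN·m.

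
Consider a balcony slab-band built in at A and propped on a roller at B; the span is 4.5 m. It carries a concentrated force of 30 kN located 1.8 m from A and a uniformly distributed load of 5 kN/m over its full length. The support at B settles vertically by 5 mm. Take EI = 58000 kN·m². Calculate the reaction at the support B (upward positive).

Take the reaction at B as the redundant and release it; the primary structure is a cantilever fixed at A.
Primary-structure tip deflection at B by superposition:
  point load 30 at a = 1.8: Pa²(3L − a)/(6EI) = 189.5/EI
  UDL 5: wL⁴/(8EI) = 256.3/EI
  δ_0 = 445.8/EI
Flexibility coefficient — unit upward force at B: δ_{BB} = L³/(3EI) = 30.38/EI.
With EI = 58000 kN·m²: δ_0 = 0.007687 m and δ_{BB} = 0.000524 m/kN.
Compatibility — the beam at B must follow the support down by 0.005 m: δ_0 − R_B·δ_{BB} = 0.005, so R_B = (0.007687 − 0.005)/0.000524 = 5.13 kN.

R_B = 5.13 kN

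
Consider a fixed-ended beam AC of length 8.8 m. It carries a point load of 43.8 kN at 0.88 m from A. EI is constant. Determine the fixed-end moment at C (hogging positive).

M_C = 3.469 kN·m

Release both end moments; the primary structure is a simply-supported span AC with redundants M_A and M_C.
Simple-span end rotations at A and C under the given loads:
  at A: point load 43.8 at a = 0.88: Pab(L + b)/(6LEI) = 96.67/EI
  at C: point load 43.8 at a = 0.88: Pab(L + a)/(6LEI) = 55.97/EI
  θ_A0 = 96.67/EI,  θ_C0 = 55.97/EI
Flexibility coefficients: a unit moment at one end gives L/(3EI) there and L/(6EI) at the far end, so f₁₁ = f₂₂ = 2.933/EI and f₁₂ = f₂₁ = 1.467/EI.
Compatibility — zero rotation at each built-in end:
  2.933 M_A + 1.467 M_C = 96.67
  1.467 M_A + 2.933 M_C = 55.97
Solving the pair gives M_A = 31.22 kN·m and M_C = 3.469 kN·m (hogging).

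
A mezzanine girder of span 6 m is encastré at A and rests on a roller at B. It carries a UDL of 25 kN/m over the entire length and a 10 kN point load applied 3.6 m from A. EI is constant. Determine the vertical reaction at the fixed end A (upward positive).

R_A = 99.43 kN

Remove the prop at B; the released (primary) structure is a cantilever built in at A.
Primary-structure tip deflection at B by superposition:
  UDL 25: wL⁴/(8EI) = 4050/EI
  point load 10 at a = 3.6: Pa²(3L − a)/(6EI) = 311/EI
  δ_0 = 4361/EI
Tip deflection under a unit load at B: L³/(3EI) = 72/EI.
Compatibility at B: δ_0 − R_B·δ_{BB} = 0, so R_B = 4361/72 = 60.57 kN.
Vertical equilibrium: R_A = ΣP − R_B = 160 − 60.57 = 99.43 kN.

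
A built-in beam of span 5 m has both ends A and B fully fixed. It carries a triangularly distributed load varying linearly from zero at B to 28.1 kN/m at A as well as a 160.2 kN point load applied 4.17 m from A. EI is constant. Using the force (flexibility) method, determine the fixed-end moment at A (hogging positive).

Release both end moments; the primary structure is a simply-supported span AB with redundants M_A and M_B.
On the primary (simply-supported) span, the end slopes from the loading are:
  at A: triangular load, peak 28.1: w₀L³/(45EI) = 78.06/EI
  at B: triangular load, peak 28.1: 7w₀L³/(360EI) = 68.3/EI
  at A: point load 160.2 at a = 4.17: Pab(L + b)/(6LEI) = 107.8/EI
  at B: point load 160.2 at a = 4.17: Pab(L + a)/(6LEI) = 169.5/EI
  θ_A0 = 185.8/EI,  θ_B0 = 237.8/EI
Flexibility coefficients: a unit moment at one end gives L/(3EI) there and L/(6EI) at the far end, so f₁₁ = f₂₂ = 1.667/EI and f₁₂ = f₂₁ = 0.8333/EI.
Compatibility — zero rotation at each built-in end:
  1.667 M_A + 0.8333 M_B = 185.8
  0.8333 M_A + 1.667 M_B = 237.8
Solving the pair gives M_A = 53.53 kN·m and M_B = 115.9 kN·m (hogging).

M_A = 53.53 kN·m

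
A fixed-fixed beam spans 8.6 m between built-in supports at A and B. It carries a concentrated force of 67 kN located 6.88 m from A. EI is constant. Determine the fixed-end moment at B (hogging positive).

M_B = 73.75 kN·m

Release both end moments; the primary structure is a simply-supported span AB with redundants M_A and M_B.
Simple-span end rotations at A and B under the given loads:
  at A: point load 67 at a = 6.88: Pab(L + b)/(6LEI) = 158.6/EI
  at B: point load 67 at a = 6.88: Pab(L + a)/(6LEI) = 237.9/EI
  θ_A0 = 158.6/EI,  θ_B0 = 237.9/EI
Flexibility coefficients: a unit moment at one end gives L/(3EI) there and L/(6EI) at the far end, so f₁₁ = f₂₂ = 2.867/EI and f₁₂ = f₂₁ = 1.433/EI.
Compatibility — zero rotation at each built-in end:
  2.867 M_A + 1.433 M_B = 158.6
  1.433 M_A + 2.867 M_B = 237.9
Solving the pair gives M_A = 18.44 kN·m and M_B = 73.75 kN·m (hogging).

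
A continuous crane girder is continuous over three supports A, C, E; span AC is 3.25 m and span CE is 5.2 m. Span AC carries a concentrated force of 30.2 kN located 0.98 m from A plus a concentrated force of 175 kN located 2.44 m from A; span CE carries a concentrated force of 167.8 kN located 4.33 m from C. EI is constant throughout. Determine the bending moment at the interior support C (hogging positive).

M_C = 84.67 kN·m

Release continuity at C by inserting a hinge; the redundant is the internal moment M_C. The primary structure is two simply-supported spans AC and CE.
End slopes at the hinge C, treating each span as simply supported:
  span AC: point load 30.2 at a = 0.98: Pab(L + a)/(6LEI) = 14.57/EI
  span AC: point load 175 at a = 2.44: Pab(L + a)/(6LEI) = 100.9/EI
  span CE: point load 167.8 at a = 4.33: Pab(L + b)/(6LEI) = 123/EI
  relative rotation θ_0 = (115.5 + 123)/EI = 238.5/EI
A unit hogging moment at C produces rotation L₁/(3EI) + L₂/(3EI) = 2.817/EI.
Slope continuity at C: θ_0 = M_C·2.817/EI, so M_C = 238.5/2.817 = 84.67 kN·m (hogging).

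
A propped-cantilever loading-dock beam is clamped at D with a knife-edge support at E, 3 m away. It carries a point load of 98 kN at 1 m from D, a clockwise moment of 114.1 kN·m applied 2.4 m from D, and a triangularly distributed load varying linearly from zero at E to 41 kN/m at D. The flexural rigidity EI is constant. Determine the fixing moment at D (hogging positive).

M_D = 28.84 kN·m

Remove the prop at E; the released (primary) structure is a cantilever built in at D.
Downward deflection at the released point E due to the loads:
  point load 98 at a = 1: Pa²(3L − a)/(6EI) = 130.7/EI
  clockwise couple 114.1 at a = 2.4: M₀a(2L − a)/(2EI) = 492.9/EI
  triangular load, peak 41 at the fixed end: w₀L⁴/(30EI) = 110.7/EI
  δ_0 = 734.3/EI
Tip deflection under a unit load at E: L³/(3EI) = 9/EI.
Compatibility at E: δ_0 − R_E·δ_{EE} = 0, so R_E = 734.3/9 = 81.59 kN.
Moment equilibrium about D: M_D = Σ(load moments about D) − R_E·L = 273.6 − 81.59×3 = 28.84 kN·m.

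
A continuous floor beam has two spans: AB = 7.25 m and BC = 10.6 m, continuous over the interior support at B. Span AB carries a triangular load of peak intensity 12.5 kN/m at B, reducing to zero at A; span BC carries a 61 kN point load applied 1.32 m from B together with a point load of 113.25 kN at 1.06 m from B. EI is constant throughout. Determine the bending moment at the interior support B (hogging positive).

M_B = 118 kN·m

Take M_B as the redundant. Released structure: two simple spans AB and BC with a hinge at B.
Discontinuity in slope at B on the released structure — sum the simple-span end rotations:
  span AB: triangular load, peak 12.5: w₀L³/(45EI) = 105.9/EI
  span BC: point load 61 at a = 1.32: Pab(L + b)/(6LEI) = 233.6/EI
  span BC: point load 113.25 at a = 1.06: Pab(L + b)/(6LEI) = 362.7/EI
  relative rotation θ_0 = (105.9 + 596.2)/EI = 702.1/EI
A unit hogging moment at B produces rotation L₁/(3EI) + L₂/(3EI) = 5.95/EI.
Compatibility: M_B·(L₁+L₂)/(3EI) = θ_0, giving M_B = 118 kN·m (hogging).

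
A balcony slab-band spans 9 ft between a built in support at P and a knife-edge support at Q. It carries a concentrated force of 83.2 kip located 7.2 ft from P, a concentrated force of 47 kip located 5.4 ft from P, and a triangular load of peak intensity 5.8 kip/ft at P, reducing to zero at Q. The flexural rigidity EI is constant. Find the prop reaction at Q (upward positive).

Choose R_Q as the redundant. The primary structure is the cantilever fixed at P.
Deflection at Q on the released cantilever, summing each load's contribution:
  point load 83.2 at a = 7.2: Pa²(3L − a)/(6EI) = 14233/EI
  point load 47 at a = 5.4: Pa²(3L − a)/(6EI) = 4934/EI
  triangular load, peak 5.8 at the fixed end: w₀L⁴/(30EI) = 1268/EI
  δ_0 = 20436/EI
Tip deflection under a unit load at Q: L³/(3EI) = 243/EI.
Compatibility at Q: δ_0 − R_Q·δ_{QQ} = 0, so R_Q = 20436/243 = 84.1 kip.

R_Q = 84.1 kip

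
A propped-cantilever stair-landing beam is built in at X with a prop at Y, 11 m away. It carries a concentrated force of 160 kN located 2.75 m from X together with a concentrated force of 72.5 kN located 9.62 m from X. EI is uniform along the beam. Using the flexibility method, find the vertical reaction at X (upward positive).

Take the reaction at Y as the redundant and release it; the primary structure is a cantilever fixed at X.
Primary-structure tip deflection at Y by superposition:
  point load 160 at a = 2.75: Pa²(3L − a)/(6EI) = 6100/EI
  point load 72.5 at a = 9.62: Pa²(3L − a)/(6EI) = 26145/EI
  δ_0 = 32245/EI
Tip deflection under a unit load at Y: L³/(3EI) = 443.7/EI.
The prop prevents deflection at Y: R_Y = δ_0/δ_{YY} = 32245/443.7 = 72.68 kN.
Vertical equilibrium: R_X = ΣP − R_Y = 232.5 − 72.68 = 159.8 kN.

R_X = 159.8 kN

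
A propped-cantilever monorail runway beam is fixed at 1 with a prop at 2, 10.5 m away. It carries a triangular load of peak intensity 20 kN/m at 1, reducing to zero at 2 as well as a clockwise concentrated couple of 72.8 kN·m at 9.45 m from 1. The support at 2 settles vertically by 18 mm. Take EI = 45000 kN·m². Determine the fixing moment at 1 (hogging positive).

Choose R_2 as the redundant. The primary structure is the cantilever fixed at 1.
Free-end deflection of the primary structure under the applied loading (downward +):
  triangular load, peak 20 at the fixed end: w₀L⁴/(30EI) = 8103/EI
  clockwise couple 72.8 at a = 9.45: M₀a(2L − a)/(2EI) = 3973/EI
  δ_0 = 12076/EI
Tip deflection under a unit load at 2: L³/(3EI) = 385.9/EI.
With EI = 45000 kN·m²: δ_0 = 0.26836 m and δ_{22} = 0.008575 m/kN.
Compatibility — the beam at 2 must follow the support down by 0.018 m: δ_0 − R_2·δ_{22} = 0.018, so R_2 = (0.26836 − 0.018)/0.008575 = 29.2 kN.
Moment equilibrium about 1: M_1 = Σ(load moments about 1) − R_2·L = 440.3 − 29.2×10.5 = 133.7 kN·m.

M_1 = 133.7 kN·m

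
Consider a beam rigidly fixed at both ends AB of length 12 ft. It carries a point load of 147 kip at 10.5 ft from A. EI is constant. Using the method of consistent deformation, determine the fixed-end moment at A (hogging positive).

Take the two fixed-end moments M_A, M_B as redundants; the released structure is the simple span AB.
End rotations of the released simple span under the applied load (×1/EI):
  at A: point load 147 at a = 10.5: Pab(L + b)/(6LEI) = 434.1/EI
  at B: point load 147 at a = 10.5: Pab(L + a)/(6LEI) = 723.5/EI
  θ_A0 = 434.1/EI,  θ_B0 = 723.5/EI
Flexibility coefficients: a unit moment at one end gives L/(3EI) there and L/(6EI) at the far end, so f₁₁ = f₂₂ = 4/EI and f₁₂ = f₂₁ = 2/EI.
Compatibility — zero rotation at each built-in end:
  4 M_A + 2 M_B = 434.1
  2 M_A + 4 M_B = 723.5
Solving the pair gives M_A = 24.12 kip·ft and M_B = 168.8 kip·ft (hogging).

M_A = 24.12 kip·ft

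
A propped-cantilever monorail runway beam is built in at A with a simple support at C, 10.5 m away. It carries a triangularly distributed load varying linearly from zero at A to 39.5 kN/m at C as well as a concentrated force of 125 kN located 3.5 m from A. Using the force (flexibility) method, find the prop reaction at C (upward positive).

R_C = 132.6 kN

Choose R_C as the redundant. The primary structure is the cantilever fixed at A.
Downward deflection at the released point C due to the loads:
  triangular load, peak 39.5 at the free end: 11w₀L⁴/(120EI) = 44011/EI
  point load 125 at a = 3.5: Pa²(3L − a)/(6EI) = 7146/EI
  δ_0 = 51157/EI
Flexibility coefficient — unit upward force at C: δ_{CC} = L³/(3EI) = 385.9/EI.
Compatibility at C: δ_0 − R_C·δ_{CC} = 0, so R_C = 51157/385.9 = 132.6 kN.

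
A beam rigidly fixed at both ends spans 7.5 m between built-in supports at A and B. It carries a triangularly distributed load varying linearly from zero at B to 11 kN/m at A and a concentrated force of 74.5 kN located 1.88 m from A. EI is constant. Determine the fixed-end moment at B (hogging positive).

Release both end moments; the primary structure is a simply-supported span AB with redundants M_A and M_B.
End rotations of the released simple span under the applied load (×1/EI):
  at A: triangular load, peak 11: w₀L³/(45EI) = 103.1/EI
  at B: triangular load, peak 11: 7w₀L³/(360EI) = 90.23/EI
  at A: point load 74.5 at a = 1.88: Pab(L + b)/(6LEI) = 229.5/EI
  at B: point load 74.5 at a = 1.88: Pab(L + a)/(6LEI) = 164.1/EI
  θ_A0 = 332.6/EI,  θ_B0 = 254.3/EI
Flexibility coefficients: a unit moment at one end gives L/(3EI) there and L/(6EI) at the far end, so f₁₁ = f₂₂ = 2.5/EI and f₁₂ = f₂₁ = 1.25/EI.
Compatibility — zero rotation at each built-in end:
  2.5 M_A + 1.25 M_B = 332.6
  1.25 M_A + 2.5 M_B = 254.3
Solving the pair gives M_A = 109.6 kN·m and M_B = 46.93 kN·m (hogging).

M_B = 46.93 kN·m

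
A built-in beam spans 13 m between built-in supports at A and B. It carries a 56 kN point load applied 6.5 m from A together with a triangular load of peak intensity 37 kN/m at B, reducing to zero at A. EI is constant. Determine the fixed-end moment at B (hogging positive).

Release both end moments; the primary structure is a simply-supported span AB with redundants M_A and M_B.
Simple-span end rotations at A and B under the given loads:
  at A: point load 56 at a = 6.5: Pab(L + b)/(6LEI) = 591.5/EI
  at B: point load 56 at a = 6.5: Pab(L + a)/(6LEI) = 591.5/EI
  at A: triangular load, peak 37: 7w₀L³/(360EI) = 1581/EI
  at B: triangular load, peak 37: w₀L³/(45EI) = 1806/EI
  θ_A0 = 2172/EI,  θ_B0 = 2398/EI
Flexibility coefficients: a unit moment at one end gives L/(3EI) there and L/(6EI) at the far end, so f₁₁ = f₂₂ = 4.333/EI and f₁₂ = f₂₁ = 2.167/EI.
Compatibility — zero rotation at each built-in end:
  4.333 M_A + 2.167 M_B = 2172
  2.167 M_A + 4.333 M_B = 2398
Solving the pair gives M_A = 299.4 kN·m and M_B = 403.6 kN·m (hogging).

M_B = 403.6 kN·m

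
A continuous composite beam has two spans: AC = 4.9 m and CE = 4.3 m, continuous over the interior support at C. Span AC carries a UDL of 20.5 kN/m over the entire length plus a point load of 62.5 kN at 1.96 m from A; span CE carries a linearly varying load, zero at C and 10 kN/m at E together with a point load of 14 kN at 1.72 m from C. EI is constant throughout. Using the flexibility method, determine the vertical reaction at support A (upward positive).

Take M_C as the redundant. Released structure: two simple spans AC and CE with a hinge at C.
End slopes at the hinge C, treating each span as simply supported:
  span AC: UDL 20.5: wL³/(24EI) = 100.5/EI
  span AC: point load 62.5 at a = 1.96: Pab(L + a)/(6LEI) = 84.03/EI
  span CE: triangular load, peak 10: 7w₀L³/(360EI) = 15.46/EI
  span CE: point load 14 at a = 1.72: Pab(L + b)/(6LEI) = 16.57/EI
  relative rotation θ_0 = (184.5 + 32.03)/EI = 216.6/EI
A unit hogging moment at C produces rotation L₁/(3EI) + L₂/(3EI) = 3.067/EI.
Compatibility: M_C·(L₁+L₂)/(3EI) = θ_0, giving M_C = 70.62 kN·m (hogging).
Span AC, ΣM about A with M_C applied at C: R_C^{AC}·4.9 = 368.6 + 70.62, so R_C^{AC} = 89.64 kN and R_A = 162.9 − 89.64 = 73.31 kN.

R_A = 73.31 kN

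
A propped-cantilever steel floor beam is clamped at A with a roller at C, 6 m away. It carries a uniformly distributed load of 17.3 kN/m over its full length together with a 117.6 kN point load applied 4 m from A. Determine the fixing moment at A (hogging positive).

M_A = 182.4 kN·m

Release the roller at C. Primary structure: cantilever fixed at A.
Free-end deflection of the primary structure under the applied loading (downward +):
  UDL 17.3: wL⁴/(8EI) = 2803/EI
  point load 117.6 at a = 4: Pa²(3L − a)/(6EI) = 4390/EI
  δ_0 = 7193/EI
Flexibility coefficient — unit upward force at C: δ_{CC} = L³/(3EI) = 72/EI.
Compatibility at C: δ_0 − R_C·δ_{CC} = 0, so R_C = 7193/72 = 99.9 kN.
Moment equilibrium about A: M_A = Σ(load moments about A) − R_C·L = 781.8 − 99.9×6 = 182.4 kN·m.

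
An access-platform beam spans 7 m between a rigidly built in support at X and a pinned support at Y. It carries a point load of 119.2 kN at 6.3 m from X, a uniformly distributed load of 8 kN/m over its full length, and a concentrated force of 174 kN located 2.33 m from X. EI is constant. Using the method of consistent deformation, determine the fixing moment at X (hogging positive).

Choose R_Y as the redundant. The primary structure is the cantilever fixed at X.
Free-end deflection of the primary structure under the applied loading (downward +):
  point load 119.2 at a = 6.3: Pa²(3L − a)/(6EI) = 11591/EI
  UDL 8: wL⁴/(8EI) = 2401/EI
  point load 174 at a = 2.33: Pa²(3L − a)/(6EI) = 2939/EI
  δ_0 = 16931/EI
Tip deflection under a unit load at Y: L³/(3EI) = 114.3/EI.
The prop prevents deflection at Y: R_Y = δ_0/δ_{YY} = 16931/114.3 = 148.1 kN.
Moment equilibrium about X: M_X = Σ(load moments about X) − R_Y·L = 1352 − 148.1×7 = 315.8 kN·m.

M_X = 315.8 kN·m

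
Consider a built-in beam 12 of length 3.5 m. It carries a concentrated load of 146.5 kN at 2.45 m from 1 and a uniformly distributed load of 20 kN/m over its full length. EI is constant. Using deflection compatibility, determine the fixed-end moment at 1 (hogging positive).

M_1 = 52.72 kN·m

Release both end moments; the primary structure is a simply-supported span 12 with redundants M_1 and M_2.
End rotations of the released simple span under the applied load (×1/EI):
  at 1: point load 146.5 at a = 2.45: Pab(L + b)/(6LEI) = 81.66/EI
  at 2: point load 146.5 at a = 2.45: Pab(L + a)/(6LEI) = 106.8/EI
  at 1: UDL 20: wL³/(24EI) = 35.73/EI
  at 2: UDL 20: wL³/(24EI) = 35.73/EI
  θ_10 = 117.4/EI,  θ_20 = 142.5/EI
Flexibility coefficients: a unit moment at one end gives L/(3EI) there and L/(6EI) at the far end, so f₁₁ = f₂₂ = 1.167/EI and f₁₂ = f₂₁ = 0.5833/EI.
Compatibility — zero rotation at each built-in end:
  1.167 M_1 + 0.5833 M_2 = 117.4
  0.5833 M_1 + 1.167 M_2 = 142.5
Solving the pair gives M_1 = 52.72 kN·m and M_2 = 95.79 kN·m (hogging).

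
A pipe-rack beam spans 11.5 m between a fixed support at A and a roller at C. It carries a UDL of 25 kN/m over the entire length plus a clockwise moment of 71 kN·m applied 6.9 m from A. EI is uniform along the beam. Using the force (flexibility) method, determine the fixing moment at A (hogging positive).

M_A = 394.8 kN·m

Choose R_C as the redundant. The primary structure is the cantilever fixed at A.
Primary-structure tip deflection at C by superposition:
  UDL 25: wL⁴/(8EI) = 54656/EI
  clockwise couple 71 at a = 6.9: M₀a(2L − a)/(2EI) = 3944/EI
  δ_0 = 58600/EI
Flexibility coefficient — unit upward force at C: δ_{CC} = L³/(3EI) = 507/EI.
Compatibility at C: δ_0 − R_C·δ_{CC} = 0, so R_C = 58600/507 = 115.6 kN.
Moment equilibrium about A: M_A = Σ(load moments about A) − R_C·L = 1724 − 115.6×11.5 = 394.8 kN·m.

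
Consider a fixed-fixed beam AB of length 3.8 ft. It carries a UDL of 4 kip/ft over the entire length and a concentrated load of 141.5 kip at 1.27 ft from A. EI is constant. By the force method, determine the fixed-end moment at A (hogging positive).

M_A = 84.47 kip·ft

Take the two fixed-end moments M_A, M_B as redundants; the released structure is the simple span AB.
On the primary (simply-supported) span, the end slopes from the loading are:
  at A: UDL 4: wL³/(24EI) = 9.145/EI
  at B: UDL 4: wL³/(24EI) = 9.145/EI
  at A: point load 141.5 at a = 1.27: Pab(L + b)/(6LEI) = 126.2/EI
  at B: point load 141.5 at a = 1.27: Pab(L + a)/(6LEI) = 101.1/EI
  θ_A0 = 135.4/EI,  θ_B0 = 110.2/EI
Flexibility coefficients: a unit moment at one end gives L/(3EI) there and L/(6EI) at the far end, so f₁₁ = f₂₂ = 1.267/EI and f₁₂ = f₂₁ = 0.6333/EI.
Compatibility — zero rotation at each built-in end:
  1.267 M_A + 0.6333 M_B = 135.4
  0.6333 M_A + 1.267 M_B = 110.2
Solving the pair gives M_A = 84.47 kip·ft and M_B = 44.8 kip·ft (hogging).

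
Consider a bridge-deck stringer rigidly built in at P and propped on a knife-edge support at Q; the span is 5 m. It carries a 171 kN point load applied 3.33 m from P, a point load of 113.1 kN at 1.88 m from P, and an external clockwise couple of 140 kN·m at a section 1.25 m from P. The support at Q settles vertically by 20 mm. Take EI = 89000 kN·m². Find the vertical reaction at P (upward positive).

R_P = 199 kN

Remove the prop at Q; the released (primary) structure is a cantilever built in at P.
Primary-structure tip deflection at Q by superposition:
  point load 171 at a = 3.33: Pa²(3L − a)/(6EI) = 3688/EI
  point load 113.1 at a = 1.88: Pa²(3L − a)/(6EI) = 874.1/EI
  clockwise couple 140 at a = 1.25: M₀a(2L − a)/(2EI) = 765.6/EI
  δ_0 = 5328/EI
Tip deflection under a unit load at Q: L³/(3EI) = 41.67/EI.
With EI = 89000 kN·m²: δ_0 = 0.059863 m and δ_{QQ} = 0.000468 m/kN.
Compatibility — the beam at Q must follow the support down by 0.02 m: δ_0 − R_Q·δ_{QQ} = 0.02, so R_Q = (0.059863 − 0.02)/0.000468 = 85.15 kN.
Vertical equilibrium: R_P = ΣP − R_Q = 284.1 − 85.15 = 199 kN.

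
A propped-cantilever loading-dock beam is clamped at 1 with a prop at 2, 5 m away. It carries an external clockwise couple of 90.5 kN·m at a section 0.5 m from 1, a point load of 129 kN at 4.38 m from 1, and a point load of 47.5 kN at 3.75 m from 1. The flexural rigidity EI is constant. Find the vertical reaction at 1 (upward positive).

R_1 = 36.15 kN

Take the reaction at 2 as the redundant and release it; the primary structure is a cantilever fixed at 1.
Deflection at 2 on the released cantilever, summing each load's contribution:
  clockwise couple 90.5 at a = 0.5: M₀a(2L − a)/(2EI) = 214.9/EI
  point load 129 at a = 4.38: Pa²(3L − a)/(6EI) = 4380/EI
  point load 47.5 at a = 3.75: Pa²(3L − a)/(6EI) = 1252/EI
  δ_0 = 5848/EI
Tip deflection under a unit load at 2: L³/(3EI) = 41.67/EI.
Compatibility at 2: δ_0 − R_2·δ_{22} = 0, so R_2 = 5848/41.67 = 140.3 kN.
Vertical equilibrium: R_1 = ΣP − R_2 = 176.5 − 140.3 = 36.15 kN.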